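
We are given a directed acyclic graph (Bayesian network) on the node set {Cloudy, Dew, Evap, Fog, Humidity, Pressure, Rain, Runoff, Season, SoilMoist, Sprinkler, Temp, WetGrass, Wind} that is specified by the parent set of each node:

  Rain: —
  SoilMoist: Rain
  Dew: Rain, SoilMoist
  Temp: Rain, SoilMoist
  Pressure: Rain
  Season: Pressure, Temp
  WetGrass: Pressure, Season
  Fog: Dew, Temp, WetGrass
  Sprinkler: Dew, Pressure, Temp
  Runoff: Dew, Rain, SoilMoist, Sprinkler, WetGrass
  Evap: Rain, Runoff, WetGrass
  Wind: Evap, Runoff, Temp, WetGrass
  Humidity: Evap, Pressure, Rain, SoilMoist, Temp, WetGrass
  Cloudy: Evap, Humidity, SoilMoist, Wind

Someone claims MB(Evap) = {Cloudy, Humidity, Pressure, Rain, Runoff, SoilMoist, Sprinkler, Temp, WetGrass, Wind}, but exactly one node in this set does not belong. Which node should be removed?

Sprinkler

The Markov blanket of a node is its parents, its children, and the other parents of its children.
Pa(Evap) = {Rain, Runoff, WetGrass}.
Evap has children Cloudy, Humidity, Wind.
Co-parents of Evap (other parents of its children):
  parents(Wind) \ {Evap} = {Runoff, Temp, WetGrass}.
  Humidity's other parents are Pressure, Rain, SoilMoist, Temp, WetGrass.
  Cloudy also has parents Humidity, SoilMoist, Wind.
MB(Evap) = {Cloudy, Humidity, Pressure, Rain, Runoff, SoilMoist, Temp, WetGrass, Wind}.
Sprinkler is neither a parent, child, nor co-parent of Evap, so it does not belong.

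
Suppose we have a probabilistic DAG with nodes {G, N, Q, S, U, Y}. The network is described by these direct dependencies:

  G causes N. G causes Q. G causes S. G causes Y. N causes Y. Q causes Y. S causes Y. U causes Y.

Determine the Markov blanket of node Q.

{G, N, S, U, Y}

Recall MB(v) = parents ∪ children ∪ spouses, where spouses are the other parents of v's children.
Ch(Q) = {Y}.
Q's parents: G.
For each child, the remaining parents (spouses of Q):
  Y: G, N, S, U
Union: {G} ∪ {Y} ∪ {G, N, S, U} = {G, N, S, U, Y}.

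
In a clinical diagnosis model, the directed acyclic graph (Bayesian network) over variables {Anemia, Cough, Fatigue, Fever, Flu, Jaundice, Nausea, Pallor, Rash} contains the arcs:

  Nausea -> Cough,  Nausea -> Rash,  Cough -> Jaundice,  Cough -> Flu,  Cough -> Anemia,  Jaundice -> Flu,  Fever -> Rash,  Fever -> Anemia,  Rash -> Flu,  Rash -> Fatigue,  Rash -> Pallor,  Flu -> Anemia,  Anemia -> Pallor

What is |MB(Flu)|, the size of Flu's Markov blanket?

Pa(Flu) = {Cough, Jaundice, Rash}.
Children of Flu: Anemia.
Co-parents of Flu (other parents of its children):
  Anemia: Cough, Fever
MB(Flu) = {Anemia, Cough, Fever, Jaundice, Rash}, which has 5 nodes.

5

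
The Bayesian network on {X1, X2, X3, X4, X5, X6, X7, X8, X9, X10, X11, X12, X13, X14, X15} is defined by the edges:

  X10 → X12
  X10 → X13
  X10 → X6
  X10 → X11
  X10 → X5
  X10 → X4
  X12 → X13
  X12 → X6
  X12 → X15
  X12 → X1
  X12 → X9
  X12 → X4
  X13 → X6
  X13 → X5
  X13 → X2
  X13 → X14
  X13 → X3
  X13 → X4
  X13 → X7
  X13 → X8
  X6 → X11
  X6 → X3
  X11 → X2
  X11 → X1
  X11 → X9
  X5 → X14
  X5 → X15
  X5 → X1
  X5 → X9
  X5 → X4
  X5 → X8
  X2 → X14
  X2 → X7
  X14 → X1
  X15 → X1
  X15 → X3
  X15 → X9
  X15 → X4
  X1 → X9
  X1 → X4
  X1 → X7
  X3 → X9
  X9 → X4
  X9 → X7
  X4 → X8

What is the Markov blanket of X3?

X3 has parents X6, X13, X15.
Children of X3: X9.
Parents of each child, excluding X3:
  X9: X1, X5, X11, X12, X15
Union: {X6, X13, X15} ∪ {X9} ∪ {X1, X5, X11, X12, X15} = {X1, X5, X6, X9, X11, X12, X13, X15}.

{X1, X5, X6, X9, X11, X12, X13, X15}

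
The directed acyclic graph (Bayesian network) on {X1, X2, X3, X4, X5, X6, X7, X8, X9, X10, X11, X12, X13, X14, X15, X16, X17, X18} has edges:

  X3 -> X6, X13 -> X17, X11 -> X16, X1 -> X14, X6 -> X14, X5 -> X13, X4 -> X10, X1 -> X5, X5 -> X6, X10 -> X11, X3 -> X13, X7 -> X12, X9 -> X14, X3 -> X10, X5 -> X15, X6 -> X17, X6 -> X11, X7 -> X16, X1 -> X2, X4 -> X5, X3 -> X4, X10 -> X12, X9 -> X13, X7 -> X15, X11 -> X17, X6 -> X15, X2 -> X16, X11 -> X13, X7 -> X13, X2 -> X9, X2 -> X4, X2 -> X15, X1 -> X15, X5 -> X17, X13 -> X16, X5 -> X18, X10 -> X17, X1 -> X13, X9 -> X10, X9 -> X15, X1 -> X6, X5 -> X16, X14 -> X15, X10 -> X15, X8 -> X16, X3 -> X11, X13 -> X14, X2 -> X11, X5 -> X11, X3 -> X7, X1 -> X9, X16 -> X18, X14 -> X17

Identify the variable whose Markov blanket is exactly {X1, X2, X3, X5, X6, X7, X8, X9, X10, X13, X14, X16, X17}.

The target node must have every member of {X1, X2, X3, X5, X6, X7, X8, X9, X10, X13, X14, X16, X17} as a parent, child, or co-parent, and no others.
Parents of X11: X2, X3, X5, X6, X10; children: X13, X16, X17; co-parents: X1, X2, X3, X5, X6, X7, X8, X9, X10, X13, X14.
These exactly cover the given set, so the node is X11.

X11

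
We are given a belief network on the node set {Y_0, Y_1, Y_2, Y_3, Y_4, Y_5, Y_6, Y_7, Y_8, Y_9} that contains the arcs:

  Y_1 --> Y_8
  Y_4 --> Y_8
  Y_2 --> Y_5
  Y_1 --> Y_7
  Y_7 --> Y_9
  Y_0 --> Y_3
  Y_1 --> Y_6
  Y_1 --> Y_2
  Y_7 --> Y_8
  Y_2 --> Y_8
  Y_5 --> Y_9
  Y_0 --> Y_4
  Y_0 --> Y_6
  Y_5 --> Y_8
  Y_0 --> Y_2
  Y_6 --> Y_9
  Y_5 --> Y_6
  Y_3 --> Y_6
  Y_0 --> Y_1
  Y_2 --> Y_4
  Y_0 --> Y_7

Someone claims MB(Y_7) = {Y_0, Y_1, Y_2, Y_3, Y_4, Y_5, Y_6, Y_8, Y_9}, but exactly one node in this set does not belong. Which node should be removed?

A node's Markov blanket = Pa ∪ Ch ∪ (parents of Ch other than the node itself).
Y_7 has parents Y_0, Y_1.
Children of Y_7: Y_8, Y_9.
Parents of each child, excluding Y_7:
  Y_8: Y_1, Y_2, Y_4, Y_5
  Y_9: Y_5, Y_6
MB(Y_7) = {Y_0, Y_1, Y_2, Y_4, Y_5, Y_6, Y_8, Y_9}.
Y_3 is neither a parent, child, nor co-parent of Y_7, so it does not belong.

Y_3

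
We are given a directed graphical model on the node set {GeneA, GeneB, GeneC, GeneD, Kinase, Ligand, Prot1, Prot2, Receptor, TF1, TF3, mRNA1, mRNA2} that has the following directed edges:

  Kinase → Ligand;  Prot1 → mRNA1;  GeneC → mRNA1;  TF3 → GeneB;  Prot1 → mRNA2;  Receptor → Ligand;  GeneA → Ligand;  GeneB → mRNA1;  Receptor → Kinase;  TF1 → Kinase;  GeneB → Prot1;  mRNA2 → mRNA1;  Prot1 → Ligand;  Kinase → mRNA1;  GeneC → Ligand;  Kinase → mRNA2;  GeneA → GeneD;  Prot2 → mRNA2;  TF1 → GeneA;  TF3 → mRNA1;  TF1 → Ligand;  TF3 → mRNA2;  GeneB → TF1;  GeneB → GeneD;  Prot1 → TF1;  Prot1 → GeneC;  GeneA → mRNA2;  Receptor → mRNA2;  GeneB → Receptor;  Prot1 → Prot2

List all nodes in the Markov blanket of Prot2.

{GeneA, Kinase, Prot1, Receptor, TF3, mRNA2}

Recall MB(v) = parents ∪ children ∪ spouses, where spouses are the other parents of v's children.
Prot2's parents: Prot1.
Ch(Prot2) = {mRNA2}.
Co-parents of Prot2 (other parents of its children):
  mRNA2: GeneA, Kinase, Prot1, Receptor, TF3
Union: {Prot1} ∪ {mRNA2} ∪ {GeneA, Kinase, Prot1, Receptor, TF3} = {GeneA, Kinase, Prot1, Receptor, TF3, mRNA2}.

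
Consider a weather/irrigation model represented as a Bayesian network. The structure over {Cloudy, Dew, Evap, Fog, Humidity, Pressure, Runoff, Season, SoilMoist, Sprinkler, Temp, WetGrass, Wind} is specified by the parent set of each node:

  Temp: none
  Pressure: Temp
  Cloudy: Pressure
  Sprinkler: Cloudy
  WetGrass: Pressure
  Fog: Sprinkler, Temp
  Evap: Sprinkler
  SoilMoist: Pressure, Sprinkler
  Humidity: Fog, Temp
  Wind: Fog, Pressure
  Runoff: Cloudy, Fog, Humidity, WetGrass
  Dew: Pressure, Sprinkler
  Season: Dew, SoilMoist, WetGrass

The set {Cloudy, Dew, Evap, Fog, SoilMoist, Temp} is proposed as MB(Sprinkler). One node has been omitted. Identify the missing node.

Pressure

Parents of Sprinkler: Cloudy.
Ch(Sprinkler) = {Dew, Evap, Fog, SoilMoist}.
For each child, the remaining parents (spouses of Sprinkler):
  Fog also has parent Temp.
  Evap: no additional parents.
  parents(SoilMoist) \ {Sprinkler} = {Pressure}.
  parents(Dew) \ {Sprinkler} = {Pressure}.
MB(Sprinkler) = {Cloudy, Dew, Evap, Fog, Pressure, SoilMoist, Temp}.
Comparing with the claimed set, Pressure is missing.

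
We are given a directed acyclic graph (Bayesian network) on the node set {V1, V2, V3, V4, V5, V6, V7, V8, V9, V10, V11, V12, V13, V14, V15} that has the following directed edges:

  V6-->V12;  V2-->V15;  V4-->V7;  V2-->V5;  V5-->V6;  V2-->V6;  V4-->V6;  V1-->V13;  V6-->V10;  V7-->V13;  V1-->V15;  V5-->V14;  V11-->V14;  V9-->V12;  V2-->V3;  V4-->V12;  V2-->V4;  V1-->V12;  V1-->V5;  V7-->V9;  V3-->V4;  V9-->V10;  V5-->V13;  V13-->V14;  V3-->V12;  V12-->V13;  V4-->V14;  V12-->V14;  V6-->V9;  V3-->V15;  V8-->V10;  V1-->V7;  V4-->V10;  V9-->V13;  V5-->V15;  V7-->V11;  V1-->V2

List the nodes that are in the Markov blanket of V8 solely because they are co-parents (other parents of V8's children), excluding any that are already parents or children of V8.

Children of V8: V10.
  V10 also has parents V4, V6, V9.
Excluding nodes already adjacent to V8 (V10), the co-parent-only contribution is {V4, V6, V9}.

{V4, V6, V9}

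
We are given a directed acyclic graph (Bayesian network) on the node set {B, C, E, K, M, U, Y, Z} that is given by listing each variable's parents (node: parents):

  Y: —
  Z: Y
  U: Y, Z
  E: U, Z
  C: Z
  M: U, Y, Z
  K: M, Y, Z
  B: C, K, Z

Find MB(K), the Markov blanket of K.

{B, C, M, Y, Z}

Pa(K) = {M, Y, Z}.
K has child B.
For each child, the remaining parents (spouses of K):
  B also has parents C, Z.
Union: {M, Y, Z} ∪ {B} ∪ {C, Z} = {B, C, M, Y, Z}.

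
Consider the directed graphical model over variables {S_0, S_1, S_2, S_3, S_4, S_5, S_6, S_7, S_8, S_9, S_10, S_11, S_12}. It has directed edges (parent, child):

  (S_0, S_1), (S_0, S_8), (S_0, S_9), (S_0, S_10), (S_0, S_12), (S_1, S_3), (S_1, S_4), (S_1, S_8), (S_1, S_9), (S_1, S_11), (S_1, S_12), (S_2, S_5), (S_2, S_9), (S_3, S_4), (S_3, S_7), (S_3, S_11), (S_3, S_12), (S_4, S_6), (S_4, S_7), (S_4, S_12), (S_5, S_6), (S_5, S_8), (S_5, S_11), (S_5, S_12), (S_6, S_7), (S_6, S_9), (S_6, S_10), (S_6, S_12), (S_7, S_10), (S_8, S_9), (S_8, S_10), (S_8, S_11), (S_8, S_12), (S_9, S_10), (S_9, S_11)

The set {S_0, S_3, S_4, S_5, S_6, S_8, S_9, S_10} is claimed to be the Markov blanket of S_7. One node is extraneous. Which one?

Children of S_7: S_10.
S_7's parents: S_3, S_4, S_6.
Co-parents of S_7 (other parents of its children):
  S_10 also has parents S_0, S_6, S_8, S_9.
MB(S_7) = {S_0, S_3, S_4, S_6, S_8, S_9, S_10}.
S_5 is neither a parent, child, nor co-parent of S_7, so it does not belong.

S_5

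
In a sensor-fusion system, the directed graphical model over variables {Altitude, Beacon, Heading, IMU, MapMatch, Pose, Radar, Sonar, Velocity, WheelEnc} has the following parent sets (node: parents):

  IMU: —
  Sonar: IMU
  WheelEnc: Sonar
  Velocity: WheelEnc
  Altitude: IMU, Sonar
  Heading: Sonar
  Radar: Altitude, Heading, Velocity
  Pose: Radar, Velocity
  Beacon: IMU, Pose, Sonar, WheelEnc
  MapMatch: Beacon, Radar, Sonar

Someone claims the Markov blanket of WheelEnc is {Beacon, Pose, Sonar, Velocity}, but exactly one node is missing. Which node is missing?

Parents of WheelEnc: Sonar.
Ch(WheelEnc) = {Beacon, Velocity}.
Parents of each child, excluding WheelEnc:
  Velocity: no additional parents.
  Beacon also has parents IMU, Pose, Sonar.
MB(WheelEnc) = {Beacon, IMU, Pose, Sonar, Velocity}.
Comparing with the claimed set, IMU is missing.

IMU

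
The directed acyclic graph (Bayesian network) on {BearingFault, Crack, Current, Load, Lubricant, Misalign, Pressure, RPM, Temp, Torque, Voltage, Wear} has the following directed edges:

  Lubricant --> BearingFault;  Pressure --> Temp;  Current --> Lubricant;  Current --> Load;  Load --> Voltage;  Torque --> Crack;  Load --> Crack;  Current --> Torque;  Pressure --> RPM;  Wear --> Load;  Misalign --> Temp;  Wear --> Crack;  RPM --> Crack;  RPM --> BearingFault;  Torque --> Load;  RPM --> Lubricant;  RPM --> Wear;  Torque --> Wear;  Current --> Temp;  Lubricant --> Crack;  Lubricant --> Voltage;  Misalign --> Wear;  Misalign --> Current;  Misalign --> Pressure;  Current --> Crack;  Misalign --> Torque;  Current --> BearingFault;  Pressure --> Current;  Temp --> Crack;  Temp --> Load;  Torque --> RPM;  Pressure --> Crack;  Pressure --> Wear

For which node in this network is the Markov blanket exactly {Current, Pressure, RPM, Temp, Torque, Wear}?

The target node must have every member of {Current, Pressure, RPM, Temp, Torque, Wear} as a parent, child, or co-parent, and no others.
Parents of Misalign: none; children: Current, Pressure, Temp, Torque, Wear; co-parents: Current, Pressure, RPM, Torque.
These exactly cover the given set, so the node is Misalign.

Misalign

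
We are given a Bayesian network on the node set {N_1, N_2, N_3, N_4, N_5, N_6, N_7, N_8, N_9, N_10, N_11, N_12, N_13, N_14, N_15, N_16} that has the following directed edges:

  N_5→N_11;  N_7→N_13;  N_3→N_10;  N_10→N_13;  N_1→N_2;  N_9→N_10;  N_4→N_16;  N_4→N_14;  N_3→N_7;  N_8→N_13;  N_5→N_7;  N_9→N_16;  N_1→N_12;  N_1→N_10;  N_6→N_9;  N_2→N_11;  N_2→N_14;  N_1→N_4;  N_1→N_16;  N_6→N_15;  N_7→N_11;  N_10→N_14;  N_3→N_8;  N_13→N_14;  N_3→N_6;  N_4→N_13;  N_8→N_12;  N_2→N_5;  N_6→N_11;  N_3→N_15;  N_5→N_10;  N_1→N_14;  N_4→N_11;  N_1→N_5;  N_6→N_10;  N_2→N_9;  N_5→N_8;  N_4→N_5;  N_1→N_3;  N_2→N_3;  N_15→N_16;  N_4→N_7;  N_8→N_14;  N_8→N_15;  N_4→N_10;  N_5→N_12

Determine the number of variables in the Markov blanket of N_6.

Parents of N_6: N_3.
Ch(N_6) = {N_9, N_10, N_11, N_15}.
Co-parents of N_6 (other parents of its children):
  parents(N_9) \ {N_6} = {N_2}.
  parents(N_10) \ {N_6} = {N_1, N_3, N_4, N_5, N_9}.
  parents(N_11) \ {N_6} = {N_2, N_4, N_5, N_7}.
  N_15's other parents are N_3, N_8.
MB(N_6) = {N_1, N_2, N_3, N_4, N_5, N_7, N_8, N_9, N_10, N_11, N_15}, which has 11 nodes.

11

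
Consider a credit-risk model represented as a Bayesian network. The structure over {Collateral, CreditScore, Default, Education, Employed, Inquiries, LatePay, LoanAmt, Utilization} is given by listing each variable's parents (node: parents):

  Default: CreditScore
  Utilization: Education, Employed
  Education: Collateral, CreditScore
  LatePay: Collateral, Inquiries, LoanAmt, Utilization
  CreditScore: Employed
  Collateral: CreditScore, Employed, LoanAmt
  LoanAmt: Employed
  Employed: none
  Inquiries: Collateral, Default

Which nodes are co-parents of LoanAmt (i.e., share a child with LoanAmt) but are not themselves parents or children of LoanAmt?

Children of LoanAmt: Collateral, LatePay.
  Collateral: CreditScore, Employed
  LatePay: Collateral, Inquiries, Utilization
Excluding nodes already adjacent to LoanAmt (Collateral, Employed, LatePay), the co-parent-only contribution is {CreditScore, Inquiries, Utilization}.

{CreditScore, Inquiries, Utilization}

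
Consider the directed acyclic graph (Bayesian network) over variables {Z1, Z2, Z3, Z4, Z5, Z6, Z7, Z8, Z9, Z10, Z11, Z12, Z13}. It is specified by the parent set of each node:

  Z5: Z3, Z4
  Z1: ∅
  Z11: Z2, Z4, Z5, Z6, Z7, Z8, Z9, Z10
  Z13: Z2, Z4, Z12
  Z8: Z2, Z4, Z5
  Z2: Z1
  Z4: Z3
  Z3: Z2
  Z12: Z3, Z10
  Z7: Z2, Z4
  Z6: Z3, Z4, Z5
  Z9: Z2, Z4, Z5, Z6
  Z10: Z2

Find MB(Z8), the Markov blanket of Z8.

A node's Markov blanket = Pa ∪ Ch ∪ (parents of Ch other than the node itself).
Ch(Z8) = {Z11}.
Z8's parents: Z2, Z4, Z5.
Co-parents of Z8 (other parents of its children):
  Z11's other parents are Z2, Z4, Z5, Z6, Z7, Z9, Z10.
Union: {Z2, Z4, Z5} ∪ {Z11} ∪ {Z2, Z4, Z5, Z6, Z7, Z9, Z10} = {Z2, Z4, Z5, Z6, Z7, Z9, Z10, Z11}.

{Z2, Z4, Z5, Z6, Z7, Z9, Z10, Z11}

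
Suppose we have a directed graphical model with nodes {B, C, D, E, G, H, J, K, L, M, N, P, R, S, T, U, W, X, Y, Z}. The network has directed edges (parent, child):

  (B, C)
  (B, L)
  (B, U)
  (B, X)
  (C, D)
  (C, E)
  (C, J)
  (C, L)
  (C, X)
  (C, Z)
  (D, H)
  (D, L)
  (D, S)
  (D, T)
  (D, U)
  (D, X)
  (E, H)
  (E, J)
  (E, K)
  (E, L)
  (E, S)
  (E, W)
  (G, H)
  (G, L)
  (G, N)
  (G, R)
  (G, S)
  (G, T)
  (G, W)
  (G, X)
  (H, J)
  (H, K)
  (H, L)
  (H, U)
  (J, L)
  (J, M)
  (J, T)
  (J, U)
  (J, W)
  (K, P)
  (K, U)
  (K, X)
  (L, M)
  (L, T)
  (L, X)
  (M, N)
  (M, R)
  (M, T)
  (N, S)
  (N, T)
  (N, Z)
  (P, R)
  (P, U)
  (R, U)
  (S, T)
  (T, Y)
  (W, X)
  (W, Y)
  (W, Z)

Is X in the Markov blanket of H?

No

Recall MB(v) = parents ∪ children ∪ spouses, where spouses are the other parents of v's children.
Pa(H) = {D, E, G}.
Children of H: J, K, L, U.
Co-parents of H (other parents of its children):
  J's other parents are C, E.
  K's other parent is E.
  L also has parents B, C, D, E, G, J.
  U also has parents B, D, J, K, P, R.
MB(H) = {B, C, D, E, G, J, K, L, P, R, U}; X is not in this set.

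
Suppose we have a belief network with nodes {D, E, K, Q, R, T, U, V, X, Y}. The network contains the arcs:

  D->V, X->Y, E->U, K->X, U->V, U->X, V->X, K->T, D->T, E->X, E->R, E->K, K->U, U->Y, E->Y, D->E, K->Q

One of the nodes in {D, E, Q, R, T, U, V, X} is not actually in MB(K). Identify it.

Pa(K) = {E}.
Ch(K) = {Q, T, U, X}.
For each child, the remaining parents (spouses of K):
  Q has no other parent.
  T also has parent D.
  parents(U) \ {K} = {E}.
  X's other parents are E, U, V.
MB(K) = {D, E, Q, T, U, V, X}.
R is neither a parent, child, nor co-parent of K, so it does not belong.

R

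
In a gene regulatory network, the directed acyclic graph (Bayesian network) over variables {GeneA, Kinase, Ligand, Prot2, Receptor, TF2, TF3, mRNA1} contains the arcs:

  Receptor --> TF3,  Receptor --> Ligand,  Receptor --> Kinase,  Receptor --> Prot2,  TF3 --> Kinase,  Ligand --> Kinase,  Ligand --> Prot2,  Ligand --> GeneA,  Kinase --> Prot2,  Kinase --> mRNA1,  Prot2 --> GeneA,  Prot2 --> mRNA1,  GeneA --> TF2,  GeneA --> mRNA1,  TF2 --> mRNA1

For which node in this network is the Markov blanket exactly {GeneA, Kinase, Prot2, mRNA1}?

TF2

The target node must have every member of {GeneA, Kinase, Prot2, mRNA1} as a parent, child, or co-parent, and no others.
Parents of TF2: GeneA; children: mRNA1; co-parents: GeneA, Kinase, Prot2.
These exactly cover the given set, so the node is TF2.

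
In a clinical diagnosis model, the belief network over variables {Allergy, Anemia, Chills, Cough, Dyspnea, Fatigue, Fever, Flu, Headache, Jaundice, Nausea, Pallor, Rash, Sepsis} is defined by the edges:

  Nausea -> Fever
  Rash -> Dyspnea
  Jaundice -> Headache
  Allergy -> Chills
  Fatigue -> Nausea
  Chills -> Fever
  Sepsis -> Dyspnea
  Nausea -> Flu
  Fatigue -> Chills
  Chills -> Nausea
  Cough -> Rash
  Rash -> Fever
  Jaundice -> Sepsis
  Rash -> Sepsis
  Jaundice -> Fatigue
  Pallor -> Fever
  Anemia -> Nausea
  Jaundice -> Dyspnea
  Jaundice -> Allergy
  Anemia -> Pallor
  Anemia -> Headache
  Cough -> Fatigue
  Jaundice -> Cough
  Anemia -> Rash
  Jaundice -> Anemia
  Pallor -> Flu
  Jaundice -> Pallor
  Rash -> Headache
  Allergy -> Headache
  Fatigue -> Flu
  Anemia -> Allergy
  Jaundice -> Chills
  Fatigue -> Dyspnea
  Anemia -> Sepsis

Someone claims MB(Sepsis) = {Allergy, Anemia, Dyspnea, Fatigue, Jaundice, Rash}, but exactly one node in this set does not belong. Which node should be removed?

Sepsis's parents: Anemia, Jaundice, Rash.
Sepsis's children: Dyspnea.
Parents of each child, excluding Sepsis:
  Dyspnea's other parents are Fatigue, Jaundice, Rash.
MB(Sepsis) = {Anemia, Dyspnea, Fatigue, Jaundice, Rash}.
Allergy is neither a parent, child, nor co-parent of Sepsis, so it does not belong.

Allergy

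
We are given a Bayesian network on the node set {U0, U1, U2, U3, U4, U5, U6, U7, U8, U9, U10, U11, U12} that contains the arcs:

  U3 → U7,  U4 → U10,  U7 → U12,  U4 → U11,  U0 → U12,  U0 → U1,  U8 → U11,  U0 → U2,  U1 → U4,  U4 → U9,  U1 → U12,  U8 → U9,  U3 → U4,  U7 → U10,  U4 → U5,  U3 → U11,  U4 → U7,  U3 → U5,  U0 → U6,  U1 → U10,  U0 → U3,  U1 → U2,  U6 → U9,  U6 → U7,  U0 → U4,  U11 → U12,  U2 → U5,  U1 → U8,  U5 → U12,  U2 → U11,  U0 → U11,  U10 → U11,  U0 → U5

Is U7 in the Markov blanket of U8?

U8 has parent U1.
Ch(U8) = {U9, U11}.
Other parents of U8's children:
  parents(U9) \ {U8} = {U4, U6}.
  U11 also has parents U0, U2, U3, U4, U10.
MB(U8) = {U0, U1, U2, U3, U4, U6, U9, U10, U11}; U7 is not in this set.

No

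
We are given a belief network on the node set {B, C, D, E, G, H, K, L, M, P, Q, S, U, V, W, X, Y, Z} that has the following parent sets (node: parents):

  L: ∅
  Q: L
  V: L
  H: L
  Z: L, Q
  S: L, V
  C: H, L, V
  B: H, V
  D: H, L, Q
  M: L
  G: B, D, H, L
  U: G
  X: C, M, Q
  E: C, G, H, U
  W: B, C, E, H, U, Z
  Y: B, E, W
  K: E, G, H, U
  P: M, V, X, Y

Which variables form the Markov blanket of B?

B has parents H, V.
Ch(B) = {G, W, Y}.
Parents of each child, excluding B:
  G's other parents are D, H, L.
  W's other parents are C, E, H, U, Z.
  Y also has parents E, W.
MB(B) = {C, D, E, G, H, L, U, V, W, Y, Z}.

{C, D, E, G, H, L, U, V, W, Y, Z}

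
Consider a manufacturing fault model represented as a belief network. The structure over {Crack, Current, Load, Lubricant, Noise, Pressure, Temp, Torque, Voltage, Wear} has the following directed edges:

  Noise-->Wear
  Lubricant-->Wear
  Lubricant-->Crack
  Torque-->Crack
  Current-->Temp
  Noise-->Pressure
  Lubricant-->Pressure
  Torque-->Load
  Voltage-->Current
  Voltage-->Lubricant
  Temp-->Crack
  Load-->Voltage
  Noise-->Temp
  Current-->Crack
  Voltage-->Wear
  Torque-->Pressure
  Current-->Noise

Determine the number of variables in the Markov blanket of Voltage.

5

By definition, MB(Voltage) is built from Voltage's parents, Voltage's children, and the co-parents of Voltage.
Voltage has parent Load.
Ch(Voltage) = {Current, Lubricant, Wear}.
Co-parents of Voltage (other parents of its children):
  Lubricant has no other parent.
  Current has no other parent.
  Wear also has parents Lubricant, Noise.
MB(Voltage) = {Current, Load, Lubricant, Noise, Wear}, which has 5 nodes.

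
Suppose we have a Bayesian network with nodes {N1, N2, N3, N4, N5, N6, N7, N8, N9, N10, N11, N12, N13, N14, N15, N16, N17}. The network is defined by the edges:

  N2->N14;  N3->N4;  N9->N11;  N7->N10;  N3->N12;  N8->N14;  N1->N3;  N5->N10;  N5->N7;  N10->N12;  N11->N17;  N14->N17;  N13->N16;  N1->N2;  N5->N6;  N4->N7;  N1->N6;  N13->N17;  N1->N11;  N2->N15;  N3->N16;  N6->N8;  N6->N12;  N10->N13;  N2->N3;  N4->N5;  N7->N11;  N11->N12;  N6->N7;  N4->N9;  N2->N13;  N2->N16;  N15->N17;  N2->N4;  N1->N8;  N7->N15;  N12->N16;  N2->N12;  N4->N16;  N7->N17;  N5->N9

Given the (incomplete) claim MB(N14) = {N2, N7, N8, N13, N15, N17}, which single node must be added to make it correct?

N11

By definition, MB(N14) is built from N14's parents, N14's children, and the co-parents of N14.
N14's parents: N2, N8.
Ch(N14) = {N17}.
Parents of each child, excluding N14:
  N17's other parents are N7, N11, N13, N15.
MB(N14) = {N2, N7, N8, N11, N13, N15, N17}.
Comparing with the claimed set, N11 is missing.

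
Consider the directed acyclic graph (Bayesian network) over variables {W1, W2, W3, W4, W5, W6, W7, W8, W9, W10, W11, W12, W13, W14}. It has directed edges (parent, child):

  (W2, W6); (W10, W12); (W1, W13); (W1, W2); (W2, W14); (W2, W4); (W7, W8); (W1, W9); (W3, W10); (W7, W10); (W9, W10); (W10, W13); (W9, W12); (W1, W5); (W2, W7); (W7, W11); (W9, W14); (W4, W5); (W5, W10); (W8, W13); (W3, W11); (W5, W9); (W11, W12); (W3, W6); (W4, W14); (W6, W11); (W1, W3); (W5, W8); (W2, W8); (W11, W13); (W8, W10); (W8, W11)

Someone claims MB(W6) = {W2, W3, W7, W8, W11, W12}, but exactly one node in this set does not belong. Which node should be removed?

By definition, MB(W6) is built from W6's parents, W6's children, and the co-parents of W6.
Parents of W6: W2, W3.
Ch(W6) = {W11}.
Parents of each child, excluding W6:
  W11's other parents are W3, W7, W8.
MB(W6) = {W2, W3, W7, W8, W11}.
W12 is neither a parent, child, nor co-parent of W6, so it does not belong.

W12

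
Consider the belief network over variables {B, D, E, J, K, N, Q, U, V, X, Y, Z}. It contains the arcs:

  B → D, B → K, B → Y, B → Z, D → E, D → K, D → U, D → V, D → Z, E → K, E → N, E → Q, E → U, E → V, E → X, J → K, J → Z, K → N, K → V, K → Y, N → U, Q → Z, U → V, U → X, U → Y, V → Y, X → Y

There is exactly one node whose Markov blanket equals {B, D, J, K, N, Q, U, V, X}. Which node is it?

E

The target node must have every member of {B, D, J, K, N, Q, U, V, X} as a parent, child, or co-parent, and no others.
Parents of E: D; children: K, N, Q, U, V, X; co-parents: B, D, J, K, N, U.
These exactly cover the given set, so the node is E.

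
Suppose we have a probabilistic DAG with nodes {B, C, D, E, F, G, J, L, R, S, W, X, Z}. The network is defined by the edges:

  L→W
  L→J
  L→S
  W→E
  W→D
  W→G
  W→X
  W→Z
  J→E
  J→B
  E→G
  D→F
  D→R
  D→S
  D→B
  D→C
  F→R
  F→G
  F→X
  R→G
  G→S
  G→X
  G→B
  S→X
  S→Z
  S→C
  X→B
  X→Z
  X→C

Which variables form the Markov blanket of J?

{B, D, E, G, L, W, X}

J has parent L.
Ch(J) = {B, E}.
For each child, the remaining parents (spouses of J):
  E: W
  B: D, G, X
Taking the union gives {B, D, E, G, L, W, X}.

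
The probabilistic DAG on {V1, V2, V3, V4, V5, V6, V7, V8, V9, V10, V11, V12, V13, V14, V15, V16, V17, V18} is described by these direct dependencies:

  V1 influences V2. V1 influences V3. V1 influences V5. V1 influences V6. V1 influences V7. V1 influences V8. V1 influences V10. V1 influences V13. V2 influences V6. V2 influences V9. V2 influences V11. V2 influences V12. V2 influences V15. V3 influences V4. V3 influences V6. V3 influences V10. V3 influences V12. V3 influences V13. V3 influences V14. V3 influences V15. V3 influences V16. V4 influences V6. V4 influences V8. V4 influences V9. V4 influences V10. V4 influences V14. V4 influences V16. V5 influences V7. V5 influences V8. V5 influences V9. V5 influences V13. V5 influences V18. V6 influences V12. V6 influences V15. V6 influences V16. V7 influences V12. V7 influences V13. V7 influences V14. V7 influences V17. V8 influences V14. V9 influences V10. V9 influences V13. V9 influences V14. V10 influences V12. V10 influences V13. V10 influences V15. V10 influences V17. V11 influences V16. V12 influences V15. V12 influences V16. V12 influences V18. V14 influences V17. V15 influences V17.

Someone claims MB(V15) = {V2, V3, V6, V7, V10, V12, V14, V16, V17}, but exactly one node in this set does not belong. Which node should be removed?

Parents of V15: V2, V3, V6, V10, V12.
Ch(V15) = {V17}.
Co-parents of V15 (other parents of its children):
  V17's other parents are V7, V10, V14.
MB(V15) = {V2, V3, V6, V7, V10, V12, V14, V17}.
V16 is neither a parent, child, nor co-parent of V15, so it does not belong.

V16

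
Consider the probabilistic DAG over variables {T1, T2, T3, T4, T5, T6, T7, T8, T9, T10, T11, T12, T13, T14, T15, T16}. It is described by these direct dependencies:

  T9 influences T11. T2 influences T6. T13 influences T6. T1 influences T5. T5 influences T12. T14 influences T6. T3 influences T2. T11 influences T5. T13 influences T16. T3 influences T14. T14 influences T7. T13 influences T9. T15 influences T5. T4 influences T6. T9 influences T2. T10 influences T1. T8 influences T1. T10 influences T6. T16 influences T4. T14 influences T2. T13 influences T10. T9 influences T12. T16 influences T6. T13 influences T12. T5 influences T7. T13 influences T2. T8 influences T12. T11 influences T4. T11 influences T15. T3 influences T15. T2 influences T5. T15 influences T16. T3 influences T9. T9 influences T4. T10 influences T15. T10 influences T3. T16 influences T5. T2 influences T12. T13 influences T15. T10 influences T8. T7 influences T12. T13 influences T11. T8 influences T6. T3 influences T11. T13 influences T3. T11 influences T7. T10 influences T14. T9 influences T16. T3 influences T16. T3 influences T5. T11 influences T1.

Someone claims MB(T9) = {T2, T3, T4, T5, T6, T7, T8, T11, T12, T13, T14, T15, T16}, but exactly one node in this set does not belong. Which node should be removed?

T9 has children T2, T4, T11, T12, T16.
Parents of T9: T3, T13.
Other parents of T9's children:
  parents(T11) \ {T9} = {T3, T13}.
  T16's other parents are T3, T13, T15.
  parents(T2) \ {T9} = {T3, T13, T14}.
  T4's other parents are T11, T16.
  parents(T12) \ {T9} = {T2, T5, T7, T8, T13}.
MB(T9) = {T2, T3, T4, T5, T7, T8, T11, T12, T13, T14, T15, T16}.
T6 is neither a parent, child, nor co-parent of T9, so it does not belong.

T6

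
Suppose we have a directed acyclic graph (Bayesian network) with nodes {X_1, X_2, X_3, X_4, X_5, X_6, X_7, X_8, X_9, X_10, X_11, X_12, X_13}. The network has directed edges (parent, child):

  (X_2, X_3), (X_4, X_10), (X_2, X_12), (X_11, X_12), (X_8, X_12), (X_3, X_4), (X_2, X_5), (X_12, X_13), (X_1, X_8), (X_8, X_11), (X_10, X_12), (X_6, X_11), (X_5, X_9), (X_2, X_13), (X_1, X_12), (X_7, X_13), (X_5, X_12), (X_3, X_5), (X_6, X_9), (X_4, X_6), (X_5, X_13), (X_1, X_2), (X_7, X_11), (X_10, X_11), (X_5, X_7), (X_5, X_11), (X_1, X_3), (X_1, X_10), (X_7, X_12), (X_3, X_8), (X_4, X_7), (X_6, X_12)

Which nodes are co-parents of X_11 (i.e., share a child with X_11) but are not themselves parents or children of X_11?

{X_1, X_2}

Children of X_11: X_12.
  X_12 also has parents X_1, X_2, X_5, X_6, X_7, X_8, X_10.
Excluding nodes already adjacent to X_11 (X_5, X_6, X_7, X_8, X_10, X_12), the co-parent-only contribution is {X_1, X_2}.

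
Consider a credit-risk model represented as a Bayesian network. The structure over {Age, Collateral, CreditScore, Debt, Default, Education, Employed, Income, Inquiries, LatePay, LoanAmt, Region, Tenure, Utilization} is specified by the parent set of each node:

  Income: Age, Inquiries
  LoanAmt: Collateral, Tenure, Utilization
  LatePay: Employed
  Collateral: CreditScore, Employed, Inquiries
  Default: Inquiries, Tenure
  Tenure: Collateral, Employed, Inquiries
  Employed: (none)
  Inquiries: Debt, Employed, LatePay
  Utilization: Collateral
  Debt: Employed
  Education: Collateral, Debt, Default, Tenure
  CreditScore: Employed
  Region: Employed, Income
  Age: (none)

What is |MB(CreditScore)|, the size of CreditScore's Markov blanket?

3

A node's Markov blanket = Pa ∪ Ch ∪ (parents of Ch other than the node itself).
CreditScore has parent Employed.
CreditScore's children: Collateral.
Other parents of CreditScore's children:
  Collateral: Employed, Inquiries
MB(CreditScore) = {Collateral, Employed, Inquiries}, which has 3 nodes.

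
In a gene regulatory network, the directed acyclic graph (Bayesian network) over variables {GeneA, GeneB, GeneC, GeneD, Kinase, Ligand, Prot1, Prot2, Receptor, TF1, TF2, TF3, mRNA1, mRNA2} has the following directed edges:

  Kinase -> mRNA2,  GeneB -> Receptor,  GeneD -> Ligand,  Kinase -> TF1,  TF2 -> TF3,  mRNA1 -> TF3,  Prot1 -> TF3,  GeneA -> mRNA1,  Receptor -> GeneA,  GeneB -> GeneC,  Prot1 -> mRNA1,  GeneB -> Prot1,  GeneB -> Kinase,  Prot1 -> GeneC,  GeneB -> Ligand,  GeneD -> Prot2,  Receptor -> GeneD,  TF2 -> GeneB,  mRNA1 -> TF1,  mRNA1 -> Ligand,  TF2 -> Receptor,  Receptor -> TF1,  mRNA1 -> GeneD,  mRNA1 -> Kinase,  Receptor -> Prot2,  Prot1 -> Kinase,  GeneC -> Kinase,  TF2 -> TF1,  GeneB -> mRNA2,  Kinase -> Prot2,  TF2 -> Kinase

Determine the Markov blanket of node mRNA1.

{GeneA, GeneB, GeneC, GeneD, Kinase, Ligand, Prot1, Receptor, TF1, TF2, TF3}

Pa(mRNA1) = {GeneA, Prot1}.
mRNA1 has children GeneD, Kinase, Ligand, TF1, TF3.
Parents of each child, excluding mRNA1:
  TF3's other parents are Prot1, TF2.
  GeneD also has parent Receptor.
  parents(Ligand) \ {mRNA1} = {GeneB, GeneD}.
  parents(Kinase) \ {mRNA1} = {GeneB, GeneC, Prot1, TF2}.
  TF1 also has parents Kinase, Receptor, TF2.
Taking the union gives {GeneA, GeneB, GeneC, GeneD, Kinase, Ligand, Prot1, Receptor, TF1, TF2, TF3}.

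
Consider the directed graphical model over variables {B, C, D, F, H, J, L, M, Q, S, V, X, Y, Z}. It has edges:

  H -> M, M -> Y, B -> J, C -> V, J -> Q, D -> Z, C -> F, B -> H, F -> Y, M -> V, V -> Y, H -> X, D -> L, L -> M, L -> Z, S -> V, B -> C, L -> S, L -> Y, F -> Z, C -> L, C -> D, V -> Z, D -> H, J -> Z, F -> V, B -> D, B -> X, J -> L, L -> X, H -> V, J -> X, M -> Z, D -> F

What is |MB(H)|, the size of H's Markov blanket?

10

H's children: M, V, X.
H has parents B, D.
Co-parents of H (other parents of its children):
  M's other parent is L.
  V's other parents are C, F, M, S.
  parents(X) \ {H} = {B, J, L}.
MB(H) = {B, C, D, F, J, L, M, S, V, X}, which has 10 nodes.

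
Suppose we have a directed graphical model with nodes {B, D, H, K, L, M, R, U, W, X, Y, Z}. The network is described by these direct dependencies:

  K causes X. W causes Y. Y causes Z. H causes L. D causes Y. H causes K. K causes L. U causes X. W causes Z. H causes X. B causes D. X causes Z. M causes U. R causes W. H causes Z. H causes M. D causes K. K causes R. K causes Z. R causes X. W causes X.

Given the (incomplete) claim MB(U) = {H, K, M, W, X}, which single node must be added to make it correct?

R

Pa(U) = {M}.
Children of U: X.
Co-parents of U (other parents of its children):
  X also has parents H, K, R, W.
MB(U) = {H, K, M, R, W, X}.
Comparing with the claimed set, R is missing.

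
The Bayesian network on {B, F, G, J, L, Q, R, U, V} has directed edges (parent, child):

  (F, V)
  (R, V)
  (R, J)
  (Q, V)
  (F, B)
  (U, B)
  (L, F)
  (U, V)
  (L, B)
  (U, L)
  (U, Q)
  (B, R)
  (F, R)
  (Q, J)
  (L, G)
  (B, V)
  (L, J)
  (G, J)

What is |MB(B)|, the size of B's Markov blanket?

Recall MB(v) = parents ∪ children ∪ spouses, where spouses are the other parents of v's children.
Ch(B) = {R, V}.
Parents of B: F, L, U.
Parents of each child, excluding B:
  R: F
  V: F, Q, R, U
MB(B) = {F, L, Q, R, U, V}, which has 6 nodes.

6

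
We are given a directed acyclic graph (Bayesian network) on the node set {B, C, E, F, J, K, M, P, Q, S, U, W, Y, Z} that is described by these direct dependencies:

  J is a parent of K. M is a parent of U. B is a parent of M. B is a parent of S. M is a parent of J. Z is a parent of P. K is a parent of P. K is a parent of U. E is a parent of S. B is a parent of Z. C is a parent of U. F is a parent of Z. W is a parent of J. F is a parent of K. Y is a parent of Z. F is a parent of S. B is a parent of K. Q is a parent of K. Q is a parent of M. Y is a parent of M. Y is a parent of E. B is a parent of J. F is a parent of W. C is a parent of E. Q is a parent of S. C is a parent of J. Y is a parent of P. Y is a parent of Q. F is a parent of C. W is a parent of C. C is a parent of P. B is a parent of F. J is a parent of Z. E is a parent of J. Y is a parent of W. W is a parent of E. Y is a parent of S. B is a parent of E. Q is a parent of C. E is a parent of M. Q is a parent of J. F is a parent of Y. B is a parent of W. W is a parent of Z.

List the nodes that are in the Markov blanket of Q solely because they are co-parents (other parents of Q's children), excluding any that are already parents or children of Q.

{B, E, F, W}

Children of Q: C, J, K, M, S.
  C: F, W
  M: B, E, Y
  S: B, E, F, Y
  J: B, C, E, M, W
  K: B, F, J
Excluding nodes already adjacent to Q (C, J, K, M, S, Y), the co-parent-only contribution is {B, E, F, W}.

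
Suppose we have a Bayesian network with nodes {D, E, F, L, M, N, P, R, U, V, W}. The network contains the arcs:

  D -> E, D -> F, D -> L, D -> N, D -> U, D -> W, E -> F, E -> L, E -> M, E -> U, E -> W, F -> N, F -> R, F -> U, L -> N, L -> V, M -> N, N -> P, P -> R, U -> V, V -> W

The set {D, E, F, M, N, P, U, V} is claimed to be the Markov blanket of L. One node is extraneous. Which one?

P

By definition, MB(L) is built from L's parents, L's children, and the co-parents of L.
L has children N, V.
L's parents: D, E.
Other parents of L's children:
  parents(N) \ {L} = {D, F, M}.
  parents(V) \ {L} = {U}.
MB(L) = {D, E, F, M, N, U, V}.
P is neither a parent, child, nor co-parent of L, so it does not belong.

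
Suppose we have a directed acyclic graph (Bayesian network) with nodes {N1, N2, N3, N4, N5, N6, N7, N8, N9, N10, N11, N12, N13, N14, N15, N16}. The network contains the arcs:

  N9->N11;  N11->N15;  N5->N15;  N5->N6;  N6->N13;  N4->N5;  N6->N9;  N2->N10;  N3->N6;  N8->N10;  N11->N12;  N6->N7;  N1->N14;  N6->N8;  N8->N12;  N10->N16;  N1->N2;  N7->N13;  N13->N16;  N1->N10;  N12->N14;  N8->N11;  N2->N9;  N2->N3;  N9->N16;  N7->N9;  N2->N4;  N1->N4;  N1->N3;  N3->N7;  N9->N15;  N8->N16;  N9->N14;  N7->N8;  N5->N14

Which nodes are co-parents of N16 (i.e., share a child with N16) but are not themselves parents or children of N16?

N16 has no children, so it has no co-parents. The set is empty.

{}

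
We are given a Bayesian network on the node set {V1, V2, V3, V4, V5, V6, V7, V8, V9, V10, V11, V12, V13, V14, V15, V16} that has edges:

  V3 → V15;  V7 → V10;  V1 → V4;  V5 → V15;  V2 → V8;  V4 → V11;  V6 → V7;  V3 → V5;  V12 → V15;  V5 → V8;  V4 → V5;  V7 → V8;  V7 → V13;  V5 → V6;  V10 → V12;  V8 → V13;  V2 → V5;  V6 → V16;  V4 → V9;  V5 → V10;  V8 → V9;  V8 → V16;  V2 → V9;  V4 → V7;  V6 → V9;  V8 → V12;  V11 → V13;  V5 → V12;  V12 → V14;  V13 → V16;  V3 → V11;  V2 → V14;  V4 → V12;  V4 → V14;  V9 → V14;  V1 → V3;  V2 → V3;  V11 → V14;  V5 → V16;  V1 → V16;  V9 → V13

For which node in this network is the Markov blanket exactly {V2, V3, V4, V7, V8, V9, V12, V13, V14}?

V11

The target node must have every member of {V2, V3, V4, V7, V8, V9, V12, V13, V14} as a parent, child, or co-parent, and no others.
Parents of V11: V3, V4; children: V13, V14; co-parents: V2, V4, V7, V8, V9, V12.
These exactly cover the given set, so the node is V11.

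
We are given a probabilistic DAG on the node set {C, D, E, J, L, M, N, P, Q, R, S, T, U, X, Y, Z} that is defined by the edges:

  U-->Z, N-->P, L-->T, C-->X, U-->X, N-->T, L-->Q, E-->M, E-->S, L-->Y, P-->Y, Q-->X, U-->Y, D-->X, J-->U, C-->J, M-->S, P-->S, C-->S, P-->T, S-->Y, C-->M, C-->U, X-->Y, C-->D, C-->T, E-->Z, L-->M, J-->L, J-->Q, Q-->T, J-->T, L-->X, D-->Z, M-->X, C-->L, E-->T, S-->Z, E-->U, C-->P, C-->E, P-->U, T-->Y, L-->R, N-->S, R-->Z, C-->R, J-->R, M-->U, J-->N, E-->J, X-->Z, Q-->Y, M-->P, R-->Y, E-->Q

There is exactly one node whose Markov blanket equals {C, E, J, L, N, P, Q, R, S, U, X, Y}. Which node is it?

T

The target node must have every member of {C, E, J, L, N, P, Q, R, S, U, X, Y} as a parent, child, or co-parent, and no others.
Parents of T: C, E, J, L, N, P, Q; children: Y; co-parents: L, P, Q, R, S, U, X.
These exactly cover the given set, so the node is T.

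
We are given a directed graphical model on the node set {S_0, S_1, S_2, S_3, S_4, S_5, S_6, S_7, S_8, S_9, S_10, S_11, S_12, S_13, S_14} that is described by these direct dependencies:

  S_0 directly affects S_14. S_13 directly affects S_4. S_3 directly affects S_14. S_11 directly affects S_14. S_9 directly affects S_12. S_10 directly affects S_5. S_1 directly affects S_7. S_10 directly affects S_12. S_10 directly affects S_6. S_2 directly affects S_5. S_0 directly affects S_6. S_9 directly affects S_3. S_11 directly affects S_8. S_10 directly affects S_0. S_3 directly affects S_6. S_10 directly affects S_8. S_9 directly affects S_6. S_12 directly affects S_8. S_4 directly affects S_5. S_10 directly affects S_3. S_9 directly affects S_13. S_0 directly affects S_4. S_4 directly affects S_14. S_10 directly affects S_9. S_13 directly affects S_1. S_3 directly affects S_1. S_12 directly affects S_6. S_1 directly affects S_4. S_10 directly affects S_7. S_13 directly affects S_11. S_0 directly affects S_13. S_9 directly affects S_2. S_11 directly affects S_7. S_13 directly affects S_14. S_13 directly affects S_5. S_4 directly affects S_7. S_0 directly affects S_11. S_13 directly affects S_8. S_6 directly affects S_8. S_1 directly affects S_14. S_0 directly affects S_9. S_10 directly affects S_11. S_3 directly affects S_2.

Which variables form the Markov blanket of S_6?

{S_0, S_3, S_8, S_9, S_10, S_11, S_12, S_13}

A node's Markov blanket = Pa ∪ Ch ∪ (parents of Ch other than the node itself).
S_6 has parents S_0, S_3, S_9, S_10, S_12.
S_6's children: S_8.
For each child, the remaining parents (spouses of S_6):
  S_8: S_10, S_11, S_12, S_13
So the Markov blanket of S_6 is {S_0, S_3, S_8, S_9, S_10, S_11, S_12, S_13}.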